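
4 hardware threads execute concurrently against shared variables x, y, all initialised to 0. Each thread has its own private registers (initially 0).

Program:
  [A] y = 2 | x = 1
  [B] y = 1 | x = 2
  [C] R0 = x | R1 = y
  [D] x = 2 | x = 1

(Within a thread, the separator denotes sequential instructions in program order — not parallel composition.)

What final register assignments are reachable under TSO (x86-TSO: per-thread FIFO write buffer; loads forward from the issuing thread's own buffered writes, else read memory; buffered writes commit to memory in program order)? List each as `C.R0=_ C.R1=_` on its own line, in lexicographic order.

C.R0=0 C.R1=0
C.R0=0 C.R1=1
C.R0=0 C.R1=2
C.R0=1 C.R1=0
C.R0=1 C.R1=1
C.R0=1 C.R1=2
C.R0=2 C.R1=0
C.R0=2 C.R1=1
C.R0=2 C.R1=2

outcome vector order: (C.R0,C.R1)
|TSO outcomes| = 9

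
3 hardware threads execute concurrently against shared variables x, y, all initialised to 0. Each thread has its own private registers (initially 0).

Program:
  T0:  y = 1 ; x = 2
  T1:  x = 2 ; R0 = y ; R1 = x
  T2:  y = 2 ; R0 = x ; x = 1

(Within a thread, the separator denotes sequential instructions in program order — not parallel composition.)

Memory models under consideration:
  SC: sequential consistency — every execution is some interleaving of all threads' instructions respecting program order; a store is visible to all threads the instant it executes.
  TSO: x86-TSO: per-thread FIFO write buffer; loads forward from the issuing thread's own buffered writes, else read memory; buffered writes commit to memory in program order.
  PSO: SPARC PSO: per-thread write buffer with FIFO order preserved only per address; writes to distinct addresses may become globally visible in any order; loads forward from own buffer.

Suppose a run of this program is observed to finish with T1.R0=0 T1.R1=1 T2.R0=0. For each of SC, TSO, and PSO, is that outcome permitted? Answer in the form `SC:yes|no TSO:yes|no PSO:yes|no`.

SC:no TSO:yes PSO:yes

outcome vector order: (T1.R0,T1.R1,T2.R0)
SC: 10 outcomes — {012; 022; 110; 112; 120; 122; 210; 212; 220; 222}
TSO: 12 outcomes — {010; 012; 020; 022; 110; 112; 120; 122; 210; 212; 220; 222}
PSO: 12 outcomes — {010; 012; 020; 022; 110; 112; 120; 122; 210; 212; 220; 222}
target 010 ∈ {TSO,PSO}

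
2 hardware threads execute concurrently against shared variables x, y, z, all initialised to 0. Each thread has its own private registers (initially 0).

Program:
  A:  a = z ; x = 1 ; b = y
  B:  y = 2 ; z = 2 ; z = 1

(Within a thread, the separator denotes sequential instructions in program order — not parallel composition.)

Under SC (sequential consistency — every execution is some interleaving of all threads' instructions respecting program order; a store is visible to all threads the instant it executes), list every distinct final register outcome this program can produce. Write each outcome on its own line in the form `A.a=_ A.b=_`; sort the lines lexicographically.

A.a=0 A.b=0
A.a=0 A.b=2
A.a=1 A.b=2
A.a=2 A.b=2

outcome vector order: (A.a,A.b)
|SC outcomes| = 4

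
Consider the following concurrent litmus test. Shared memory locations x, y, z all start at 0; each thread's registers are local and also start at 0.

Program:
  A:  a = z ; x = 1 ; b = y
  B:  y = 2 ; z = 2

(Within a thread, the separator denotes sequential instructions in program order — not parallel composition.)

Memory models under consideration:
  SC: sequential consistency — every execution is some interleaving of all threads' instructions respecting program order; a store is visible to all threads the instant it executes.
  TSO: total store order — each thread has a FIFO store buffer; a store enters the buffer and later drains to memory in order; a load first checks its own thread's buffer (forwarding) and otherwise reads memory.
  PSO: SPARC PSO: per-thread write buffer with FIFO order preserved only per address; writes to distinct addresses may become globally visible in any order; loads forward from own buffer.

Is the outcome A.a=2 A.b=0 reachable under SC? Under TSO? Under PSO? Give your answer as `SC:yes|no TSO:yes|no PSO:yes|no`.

SC:no TSO:no PSO:yes

outcome vector order: (A.a,A.b)
SC (3): 00; 02; 22
TSO (3): 00; 02; 22
PSO (4): 00; 02; 20; 22
target 20 ∈ {PSO}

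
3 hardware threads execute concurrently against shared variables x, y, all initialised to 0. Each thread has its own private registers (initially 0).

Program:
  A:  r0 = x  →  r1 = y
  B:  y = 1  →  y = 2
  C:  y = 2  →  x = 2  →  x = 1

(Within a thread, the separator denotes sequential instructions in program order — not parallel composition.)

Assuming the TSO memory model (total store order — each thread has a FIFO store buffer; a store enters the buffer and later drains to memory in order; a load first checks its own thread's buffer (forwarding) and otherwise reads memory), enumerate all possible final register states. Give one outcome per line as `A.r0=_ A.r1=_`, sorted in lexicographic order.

A.r0=0 A.r1=0
A.r0=0 A.r1=1
A.r0=0 A.r1=2
A.r0=1 A.r1=1
A.r0=1 A.r1=2
A.r0=2 A.r1=1
A.r0=2 A.r1=2

outcome vector order: (A.r0,A.r1)
|TSO outcomes| = 7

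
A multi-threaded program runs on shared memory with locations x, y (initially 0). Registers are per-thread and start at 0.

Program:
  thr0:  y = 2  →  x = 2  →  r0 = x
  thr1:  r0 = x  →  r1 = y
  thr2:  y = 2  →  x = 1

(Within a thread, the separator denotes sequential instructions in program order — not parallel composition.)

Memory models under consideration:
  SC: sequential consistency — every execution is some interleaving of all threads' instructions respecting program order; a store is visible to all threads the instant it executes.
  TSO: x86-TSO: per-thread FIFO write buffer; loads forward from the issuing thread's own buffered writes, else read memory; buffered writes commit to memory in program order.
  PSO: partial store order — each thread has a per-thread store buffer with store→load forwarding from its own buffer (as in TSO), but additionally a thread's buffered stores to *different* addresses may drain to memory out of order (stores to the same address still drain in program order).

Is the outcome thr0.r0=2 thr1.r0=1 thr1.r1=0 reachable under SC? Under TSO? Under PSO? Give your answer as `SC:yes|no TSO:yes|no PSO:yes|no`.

SC:no TSO:no PSO:yes

outcome vector order: (thr0.r0,thr1.r0,thr1.r1)
under SC → (1,0,0); (1,0,2); (1,1,2); (1,2,2); (2,0,0); (2,0,2); (2,1,2); (2,2,2)
under TSO → (1,0,0); (1,0,2); (1,1,2); (1,2,2); (2,0,0); (2,0,2); (2,1,2); (2,2,2)
under PSO → (1,0,0); (1,0,2); (1,1,0); (1,1,2); (1,2,0); (1,2,2); (2,0,0); (2,0,2); (2,1,0); (2,1,2); (2,2,0); (2,2,2)
target (2,1,0) ∈ {PSO}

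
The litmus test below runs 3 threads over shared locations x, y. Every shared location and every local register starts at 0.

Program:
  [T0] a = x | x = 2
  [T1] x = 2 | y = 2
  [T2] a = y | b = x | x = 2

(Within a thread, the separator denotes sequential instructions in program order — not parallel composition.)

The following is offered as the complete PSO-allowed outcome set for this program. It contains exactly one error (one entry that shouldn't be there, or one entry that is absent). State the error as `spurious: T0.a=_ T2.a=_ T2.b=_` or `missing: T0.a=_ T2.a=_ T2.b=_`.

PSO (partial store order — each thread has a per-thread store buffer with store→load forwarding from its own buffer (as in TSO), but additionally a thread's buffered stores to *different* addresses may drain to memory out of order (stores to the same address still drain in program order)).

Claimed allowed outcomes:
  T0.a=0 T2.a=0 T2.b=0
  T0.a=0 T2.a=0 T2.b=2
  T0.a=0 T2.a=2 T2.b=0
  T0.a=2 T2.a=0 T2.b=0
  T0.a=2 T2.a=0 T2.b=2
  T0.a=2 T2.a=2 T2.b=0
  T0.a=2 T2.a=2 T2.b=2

outcome vector order: (T0.a,T2.a,T2.b)
PSO (8): (0,0,0), (0,0,2), (0,2,0), (0,2,2), (2,0,0), (2,0,2), (2,2,0), (2,2,2)
PSO∖claimed = {(0,2,2)}

missing: T0.a=0 T2.a=2 T2.b=2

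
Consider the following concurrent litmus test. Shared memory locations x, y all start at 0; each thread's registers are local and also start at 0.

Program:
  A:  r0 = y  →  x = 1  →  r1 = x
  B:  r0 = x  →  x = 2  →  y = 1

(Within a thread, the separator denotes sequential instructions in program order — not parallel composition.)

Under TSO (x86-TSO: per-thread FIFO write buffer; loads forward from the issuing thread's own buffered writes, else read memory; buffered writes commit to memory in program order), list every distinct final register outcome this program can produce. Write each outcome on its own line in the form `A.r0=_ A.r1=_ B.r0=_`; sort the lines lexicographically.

A.r0=0 A.r1=1 B.r0=0
A.r0=0 A.r1=1 B.r0=1
A.r0=0 A.r1=2 B.r0=0
A.r0=0 A.r1=2 B.r0=1
A.r0=1 A.r1=1 B.r0=0

outcome vector order: (A.r0,A.r1,B.r0)
|TSO outcomes| = 5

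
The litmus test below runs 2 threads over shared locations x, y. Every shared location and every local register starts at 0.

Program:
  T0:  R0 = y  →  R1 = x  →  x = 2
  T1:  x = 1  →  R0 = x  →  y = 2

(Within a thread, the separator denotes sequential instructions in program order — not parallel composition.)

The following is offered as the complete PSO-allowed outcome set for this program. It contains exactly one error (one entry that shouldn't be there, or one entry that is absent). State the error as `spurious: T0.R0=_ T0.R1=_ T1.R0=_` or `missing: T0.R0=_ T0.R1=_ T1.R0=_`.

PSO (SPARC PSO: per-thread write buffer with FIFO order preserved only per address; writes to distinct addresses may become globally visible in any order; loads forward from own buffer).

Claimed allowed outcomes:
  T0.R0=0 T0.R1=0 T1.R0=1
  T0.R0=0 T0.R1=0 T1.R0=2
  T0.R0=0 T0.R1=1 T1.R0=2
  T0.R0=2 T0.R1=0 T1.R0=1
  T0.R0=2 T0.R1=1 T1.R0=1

missing: T0.R0=0 T0.R1=1 T1.R0=1

outcome vector order: (T0.R0,T0.R1,T1.R0)
under PSO → 001 002 011 012 201 211
PSO∖claimed = {011}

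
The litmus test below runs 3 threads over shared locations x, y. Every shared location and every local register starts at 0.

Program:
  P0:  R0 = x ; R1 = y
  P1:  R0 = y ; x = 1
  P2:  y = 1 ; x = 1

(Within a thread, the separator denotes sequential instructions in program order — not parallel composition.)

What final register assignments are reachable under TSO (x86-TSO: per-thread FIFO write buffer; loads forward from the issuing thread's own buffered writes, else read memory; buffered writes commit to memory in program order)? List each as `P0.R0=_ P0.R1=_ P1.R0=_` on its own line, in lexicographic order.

P0.R0=0 P0.R1=0 P1.R0=0
P0.R0=0 P0.R1=0 P1.R0=1
P0.R0=0 P0.R1=1 P1.R0=0
P0.R0=0 P0.R1=1 P1.R0=1
P0.R0=1 P0.R1=0 P1.R0=0
P0.R0=1 P0.R1=1 P1.R0=0
P0.R0=1 P0.R1=1 P1.R0=1

outcome vector order: (P0.R0,P0.R1,P1.R0)
|TSO outcomes| = 7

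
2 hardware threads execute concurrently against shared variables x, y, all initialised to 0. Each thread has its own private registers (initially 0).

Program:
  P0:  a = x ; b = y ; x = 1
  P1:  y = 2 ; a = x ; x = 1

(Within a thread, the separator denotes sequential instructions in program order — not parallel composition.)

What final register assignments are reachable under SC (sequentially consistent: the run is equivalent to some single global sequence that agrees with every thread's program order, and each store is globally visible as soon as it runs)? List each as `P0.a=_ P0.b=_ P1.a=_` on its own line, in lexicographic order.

outcome vector order: (P0.a,P0.b,P1.a)
|SC outcomes| = 5

P0.a=0 P0.b=0 P1.a=0
P0.a=0 P0.b=0 P1.a=1
P0.a=0 P0.b=2 P1.a=0
P0.a=0 P0.b=2 P1.a=1
P0.a=1 P0.b=2 P1.a=0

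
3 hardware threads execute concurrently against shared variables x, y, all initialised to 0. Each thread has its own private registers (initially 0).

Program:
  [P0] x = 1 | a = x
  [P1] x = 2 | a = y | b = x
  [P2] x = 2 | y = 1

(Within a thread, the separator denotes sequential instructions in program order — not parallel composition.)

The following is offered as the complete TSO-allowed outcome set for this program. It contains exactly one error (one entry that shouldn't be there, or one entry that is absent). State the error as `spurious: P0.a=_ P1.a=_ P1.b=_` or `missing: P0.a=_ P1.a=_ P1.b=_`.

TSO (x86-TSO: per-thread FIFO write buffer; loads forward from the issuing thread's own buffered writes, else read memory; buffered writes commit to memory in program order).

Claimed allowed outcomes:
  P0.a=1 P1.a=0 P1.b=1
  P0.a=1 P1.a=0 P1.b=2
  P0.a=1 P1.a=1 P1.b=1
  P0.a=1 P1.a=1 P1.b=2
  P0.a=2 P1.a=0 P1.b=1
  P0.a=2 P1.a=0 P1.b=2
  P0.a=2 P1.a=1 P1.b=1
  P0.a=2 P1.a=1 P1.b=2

spurious: P0.a=2 P1.a=1 P1.b=1

outcome vector order: (P0.a,P1.a,P1.b)
TSO: 7 outcomes — {101 102 111 112 201 202 212}
claimed∖TSO = {211}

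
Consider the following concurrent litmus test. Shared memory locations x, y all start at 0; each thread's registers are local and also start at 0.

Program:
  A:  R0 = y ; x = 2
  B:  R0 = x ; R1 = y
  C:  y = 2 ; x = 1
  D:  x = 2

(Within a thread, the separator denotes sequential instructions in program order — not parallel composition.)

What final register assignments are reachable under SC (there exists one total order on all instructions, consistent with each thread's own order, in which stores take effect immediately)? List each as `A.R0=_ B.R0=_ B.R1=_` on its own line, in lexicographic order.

outcome vector order: (A.R0,B.R0,B.R1)
|SC outcomes| = 10

A.R0=0 B.R0=0 B.R1=0
A.R0=0 B.R0=0 B.R1=2
A.R0=0 B.R0=1 B.R1=2
A.R0=0 B.R0=2 B.R1=0
A.R0=0 B.R0=2 B.R1=2
A.R0=2 B.R0=0 B.R1=0
A.R0=2 B.R0=0 B.R1=2
A.R0=2 B.R0=1 B.R1=2
A.R0=2 B.R0=2 B.R1=0
A.R0=2 B.R0=2 B.R1=2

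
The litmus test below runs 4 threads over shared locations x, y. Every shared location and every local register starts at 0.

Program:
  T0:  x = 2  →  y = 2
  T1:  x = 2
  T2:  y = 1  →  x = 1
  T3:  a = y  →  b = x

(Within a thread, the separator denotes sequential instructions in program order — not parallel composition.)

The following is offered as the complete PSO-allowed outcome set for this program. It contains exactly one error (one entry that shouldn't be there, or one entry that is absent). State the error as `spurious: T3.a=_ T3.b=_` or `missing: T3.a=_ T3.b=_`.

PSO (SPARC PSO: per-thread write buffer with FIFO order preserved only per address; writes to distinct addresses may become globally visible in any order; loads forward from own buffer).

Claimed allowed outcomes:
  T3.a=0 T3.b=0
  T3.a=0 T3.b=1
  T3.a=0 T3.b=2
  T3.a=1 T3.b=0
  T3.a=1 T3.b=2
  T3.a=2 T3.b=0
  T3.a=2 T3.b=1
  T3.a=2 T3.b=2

missing: T3.a=1 T3.b=1

outcome vector order: (T3.a,T3.b)
[PSO] allowed = {00 01 02 10 11 12 20 21 22}
PSO∖claimed = {11}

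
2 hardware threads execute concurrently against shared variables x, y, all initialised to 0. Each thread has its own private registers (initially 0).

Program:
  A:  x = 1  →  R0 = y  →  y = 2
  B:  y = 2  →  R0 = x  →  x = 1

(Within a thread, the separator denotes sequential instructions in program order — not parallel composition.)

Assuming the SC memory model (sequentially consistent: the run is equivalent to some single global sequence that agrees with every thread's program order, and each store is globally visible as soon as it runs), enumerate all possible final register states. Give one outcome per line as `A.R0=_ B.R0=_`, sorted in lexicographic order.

A.R0=0 B.R0=1
A.R0=2 B.R0=0
A.R0=2 B.R0=1

outcome vector order: (A.R0,B.R0)
|SC outcomes| = 3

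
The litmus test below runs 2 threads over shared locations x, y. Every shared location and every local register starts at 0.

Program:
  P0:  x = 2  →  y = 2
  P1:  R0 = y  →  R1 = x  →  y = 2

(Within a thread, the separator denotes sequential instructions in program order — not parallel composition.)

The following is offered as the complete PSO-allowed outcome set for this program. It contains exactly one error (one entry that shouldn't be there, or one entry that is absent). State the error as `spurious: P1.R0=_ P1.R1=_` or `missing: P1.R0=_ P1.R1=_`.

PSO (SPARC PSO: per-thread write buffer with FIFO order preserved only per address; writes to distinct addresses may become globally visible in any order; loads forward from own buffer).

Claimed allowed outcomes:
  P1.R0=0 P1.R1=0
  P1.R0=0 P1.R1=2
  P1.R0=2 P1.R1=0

missing: P1.R0=2 P1.R1=2

outcome vector order: (P1.R0,P1.R1)
PSO: 4 outcomes — {<0 0>, <0 2>, <2 0>, <2 2>}
PSO∖claimed = {<2 2>}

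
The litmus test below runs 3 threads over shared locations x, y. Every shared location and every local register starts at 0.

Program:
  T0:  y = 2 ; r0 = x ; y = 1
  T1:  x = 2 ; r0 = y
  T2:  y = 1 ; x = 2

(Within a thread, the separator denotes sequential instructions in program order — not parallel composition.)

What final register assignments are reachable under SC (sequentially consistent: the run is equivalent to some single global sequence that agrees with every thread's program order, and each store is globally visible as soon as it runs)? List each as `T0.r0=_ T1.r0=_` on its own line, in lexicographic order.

outcome vector order: (T0.r0,T1.r0)
|SC outcomes| = 5

T0.r0=0 T1.r0=1
T0.r0=0 T1.r0=2
T0.r0=2 T1.r0=0
T0.r0=2 T1.r0=1
T0.r0=2 T1.r0=2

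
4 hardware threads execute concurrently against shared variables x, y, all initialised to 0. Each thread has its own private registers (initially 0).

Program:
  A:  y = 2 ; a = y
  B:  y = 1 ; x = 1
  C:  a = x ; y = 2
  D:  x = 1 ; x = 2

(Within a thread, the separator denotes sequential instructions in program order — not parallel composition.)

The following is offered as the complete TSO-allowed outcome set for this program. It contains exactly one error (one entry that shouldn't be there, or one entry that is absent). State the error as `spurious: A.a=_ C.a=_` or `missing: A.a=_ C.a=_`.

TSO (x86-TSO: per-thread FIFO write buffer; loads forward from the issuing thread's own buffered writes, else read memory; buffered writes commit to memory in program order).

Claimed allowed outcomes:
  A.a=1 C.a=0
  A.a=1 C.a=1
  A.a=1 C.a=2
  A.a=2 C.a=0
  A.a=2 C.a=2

outcome vector order: (A.a,C.a)
TSO: 6 outcomes — {1/0, 1/1, 1/2, 2/0, 2/1, 2/2}
TSO∖claimed = {2/1}

missing: A.a=2 C.a=1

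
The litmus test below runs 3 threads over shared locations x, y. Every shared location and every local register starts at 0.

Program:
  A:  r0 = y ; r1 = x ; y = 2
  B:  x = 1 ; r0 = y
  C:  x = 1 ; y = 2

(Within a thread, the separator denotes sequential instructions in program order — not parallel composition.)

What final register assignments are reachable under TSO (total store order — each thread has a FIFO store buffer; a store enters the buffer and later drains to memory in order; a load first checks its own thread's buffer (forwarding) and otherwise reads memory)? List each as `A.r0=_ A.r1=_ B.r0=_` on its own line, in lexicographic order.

A.r0=0 A.r1=0 B.r0=0
A.r0=0 A.r1=0 B.r0=2
A.r0=0 A.r1=1 B.r0=0
A.r0=0 A.r1=1 B.r0=2
A.r0=2 A.r1=1 B.r0=0
A.r0=2 A.r1=1 B.r0=2

outcome vector order: (A.r0,A.r1,B.r0)
|TSO outcomes| = 6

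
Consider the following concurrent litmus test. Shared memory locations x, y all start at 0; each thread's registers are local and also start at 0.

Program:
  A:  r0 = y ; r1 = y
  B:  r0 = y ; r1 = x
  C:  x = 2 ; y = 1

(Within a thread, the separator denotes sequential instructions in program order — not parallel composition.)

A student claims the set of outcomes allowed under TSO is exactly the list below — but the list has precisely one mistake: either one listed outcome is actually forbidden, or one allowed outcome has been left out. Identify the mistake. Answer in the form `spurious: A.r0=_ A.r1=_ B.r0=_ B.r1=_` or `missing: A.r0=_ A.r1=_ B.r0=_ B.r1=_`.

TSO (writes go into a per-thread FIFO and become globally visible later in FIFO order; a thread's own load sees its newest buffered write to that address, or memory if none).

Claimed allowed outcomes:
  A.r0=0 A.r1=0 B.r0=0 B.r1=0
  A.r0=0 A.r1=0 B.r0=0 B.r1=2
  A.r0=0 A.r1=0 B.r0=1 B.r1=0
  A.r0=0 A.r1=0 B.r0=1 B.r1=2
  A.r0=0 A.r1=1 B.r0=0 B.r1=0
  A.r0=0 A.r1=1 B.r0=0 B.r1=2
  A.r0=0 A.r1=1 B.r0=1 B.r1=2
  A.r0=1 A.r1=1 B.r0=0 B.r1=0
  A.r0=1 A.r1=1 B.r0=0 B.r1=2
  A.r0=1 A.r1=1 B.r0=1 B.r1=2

spurious: A.r0=0 A.r1=0 B.r0=1 B.r1=0

outcome vector order: (A.r0,A.r1,B.r0,B.r1)
TSO: 9 outcomes — {0000, 0002, 0012, 0100, 0102, 0112, 1100, 1102, 1112}
claimed∖TSO = {0010}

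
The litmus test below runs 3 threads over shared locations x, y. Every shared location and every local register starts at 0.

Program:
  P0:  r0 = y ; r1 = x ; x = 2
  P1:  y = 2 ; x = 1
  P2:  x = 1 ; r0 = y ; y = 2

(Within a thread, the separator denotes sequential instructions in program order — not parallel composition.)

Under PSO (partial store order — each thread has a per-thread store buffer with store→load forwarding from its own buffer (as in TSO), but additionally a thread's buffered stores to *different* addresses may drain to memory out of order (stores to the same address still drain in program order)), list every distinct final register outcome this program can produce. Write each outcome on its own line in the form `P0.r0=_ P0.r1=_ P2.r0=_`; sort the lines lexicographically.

outcome vector order: (P0.r0,P0.r1,P2.r0)
|PSO outcomes| = 8

P0.r0=0 P0.r1=0 P2.r0=0
P0.r0=0 P0.r1=0 P2.r0=2
P0.r0=0 P0.r1=1 P2.r0=0
P0.r0=0 P0.r1=1 P2.r0=2
P0.r0=2 P0.r1=0 P2.r0=0
P0.r0=2 P0.r1=0 P2.r0=2
P0.r0=2 P0.r1=1 P2.r0=0
P0.r0=2 P0.r1=1 P2.r0=2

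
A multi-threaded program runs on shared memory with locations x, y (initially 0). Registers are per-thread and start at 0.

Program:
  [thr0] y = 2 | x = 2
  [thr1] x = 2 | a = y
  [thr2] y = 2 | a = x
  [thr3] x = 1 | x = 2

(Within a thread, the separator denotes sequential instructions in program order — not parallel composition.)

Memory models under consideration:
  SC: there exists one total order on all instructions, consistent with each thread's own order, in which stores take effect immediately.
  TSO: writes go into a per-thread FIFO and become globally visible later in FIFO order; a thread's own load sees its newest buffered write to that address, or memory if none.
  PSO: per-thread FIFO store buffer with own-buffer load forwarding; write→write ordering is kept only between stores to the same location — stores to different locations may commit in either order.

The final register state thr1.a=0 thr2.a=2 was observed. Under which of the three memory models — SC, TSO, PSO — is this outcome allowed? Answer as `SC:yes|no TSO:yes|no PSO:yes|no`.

SC:yes TSO:yes PSO:yes

outcome vector order: (thr1.a,thr2.a)
SC (5): 0/1 0/2 2/0 2/1 2/2
TSO (6): 0/0 0/1 0/2 2/0 2/1 2/2
PSO (6): 0/0 0/1 0/2 2/0 2/1 2/2
target 0/2 ∈ {SC,TSO,PSO}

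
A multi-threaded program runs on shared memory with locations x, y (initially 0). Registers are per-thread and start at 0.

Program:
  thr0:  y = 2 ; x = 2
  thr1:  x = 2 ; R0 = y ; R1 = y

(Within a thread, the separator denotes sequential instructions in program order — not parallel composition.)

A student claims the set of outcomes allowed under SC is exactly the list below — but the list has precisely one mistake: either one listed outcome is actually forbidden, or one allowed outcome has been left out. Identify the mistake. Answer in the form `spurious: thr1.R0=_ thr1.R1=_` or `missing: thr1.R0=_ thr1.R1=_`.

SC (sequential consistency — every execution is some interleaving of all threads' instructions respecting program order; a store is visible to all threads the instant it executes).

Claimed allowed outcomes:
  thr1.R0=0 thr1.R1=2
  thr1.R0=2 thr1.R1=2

outcome vector order: (thr1.R0,thr1.R1)
SC: 3 outcomes — {0/0 0/2 2/2}
SC∖claimed = {0/0}

missing: thr1.R0=0 thr1.R1=0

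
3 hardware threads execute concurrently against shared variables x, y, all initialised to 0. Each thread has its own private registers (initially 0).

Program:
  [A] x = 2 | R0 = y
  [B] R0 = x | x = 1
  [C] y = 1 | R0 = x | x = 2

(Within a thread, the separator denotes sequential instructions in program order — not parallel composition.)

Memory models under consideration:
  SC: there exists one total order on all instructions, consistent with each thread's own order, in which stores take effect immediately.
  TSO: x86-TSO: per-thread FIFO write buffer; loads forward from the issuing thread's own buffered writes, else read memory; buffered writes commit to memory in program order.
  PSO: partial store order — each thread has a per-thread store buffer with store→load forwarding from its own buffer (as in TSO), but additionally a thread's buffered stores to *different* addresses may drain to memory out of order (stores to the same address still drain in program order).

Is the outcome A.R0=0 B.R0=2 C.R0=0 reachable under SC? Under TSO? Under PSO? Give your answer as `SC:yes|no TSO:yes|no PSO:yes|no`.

SC:no TSO:yes PSO:yes

outcome vector order: (A.R0,B.R0,C.R0)
[SC] allowed = {(0,0,1), (0,0,2), (0,2,1), (0,2,2), (1,0,0), (1,0,1), (1,0,2), (1,2,0), (1,2,1), (1,2,2)}
[TSO] allowed = {(0,0,0), (0,0,1), (0,0,2), (0,2,0), (0,2,1), (0,2,2), (1,0,0), (1,0,1), (1,0,2), (1,2,0), (1,2,1), (1,2,2)}
[PSO] allowed = {(0,0,0), (0,0,1), (0,0,2), (0,2,0), (0,2,1), (0,2,2), (1,0,0), (1,0,1), (1,0,2), (1,2,0), (1,2,1), (1,2,2)}
target (0,2,0) ∈ {TSO,PSO}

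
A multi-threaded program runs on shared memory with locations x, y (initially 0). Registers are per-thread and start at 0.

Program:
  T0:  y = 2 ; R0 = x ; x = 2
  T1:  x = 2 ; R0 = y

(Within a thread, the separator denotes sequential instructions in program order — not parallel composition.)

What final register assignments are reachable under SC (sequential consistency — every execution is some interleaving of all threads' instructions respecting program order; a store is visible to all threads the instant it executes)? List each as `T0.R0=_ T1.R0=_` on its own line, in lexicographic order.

outcome vector order: (T0.R0,T1.R0)
|SC outcomes| = 3

T0.R0=0 T1.R0=2
T0.R0=2 T1.R0=0
T0.R0=2 T1.R0=2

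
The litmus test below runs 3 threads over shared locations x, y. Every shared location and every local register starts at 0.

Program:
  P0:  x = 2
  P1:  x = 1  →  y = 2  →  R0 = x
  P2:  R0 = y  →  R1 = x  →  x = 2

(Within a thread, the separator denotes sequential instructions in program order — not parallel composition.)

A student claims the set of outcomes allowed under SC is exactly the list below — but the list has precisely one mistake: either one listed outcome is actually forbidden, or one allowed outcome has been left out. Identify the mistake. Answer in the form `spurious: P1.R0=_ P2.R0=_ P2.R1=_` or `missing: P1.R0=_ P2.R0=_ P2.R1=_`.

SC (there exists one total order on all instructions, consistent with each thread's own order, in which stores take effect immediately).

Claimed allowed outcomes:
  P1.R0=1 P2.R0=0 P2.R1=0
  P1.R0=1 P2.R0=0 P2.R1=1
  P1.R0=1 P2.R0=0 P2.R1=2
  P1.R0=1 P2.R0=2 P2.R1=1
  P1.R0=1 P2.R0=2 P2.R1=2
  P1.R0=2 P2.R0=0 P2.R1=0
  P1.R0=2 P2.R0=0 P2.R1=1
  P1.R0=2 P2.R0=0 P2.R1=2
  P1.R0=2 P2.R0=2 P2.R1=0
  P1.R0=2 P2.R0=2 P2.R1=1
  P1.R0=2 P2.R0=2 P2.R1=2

outcome vector order: (P1.R0,P2.R0,P2.R1)
under SC → (1,0,0); (1,0,1); (1,0,2); (1,2,1); (1,2,2); (2,0,0); (2,0,1); (2,0,2); (2,2,1); (2,2,2)
claimed∖SC = {(2,2,0)}

spurious: P1.R0=2 P2.R0=2 P2.R1=0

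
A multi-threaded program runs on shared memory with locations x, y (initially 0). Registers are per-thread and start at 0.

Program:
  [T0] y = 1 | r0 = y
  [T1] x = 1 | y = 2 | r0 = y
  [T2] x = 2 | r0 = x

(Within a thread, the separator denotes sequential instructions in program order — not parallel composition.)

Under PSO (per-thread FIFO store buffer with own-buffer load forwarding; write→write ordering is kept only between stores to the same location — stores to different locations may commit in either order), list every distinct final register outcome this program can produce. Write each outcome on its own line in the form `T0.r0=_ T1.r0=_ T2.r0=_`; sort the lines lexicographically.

outcome vector order: (T0.r0,T1.r0,T2.r0)
|PSO outcomes| = 6

T0.r0=1 T1.r0=1 T2.r0=1
T0.r0=1 T1.r0=1 T2.r0=2
T0.r0=1 T1.r0=2 T2.r0=1
T0.r0=1 T1.r0=2 T2.r0=2
T0.r0=2 T1.r0=2 T2.r0=1
T0.r0=2 T1.r0=2 T2.r0=2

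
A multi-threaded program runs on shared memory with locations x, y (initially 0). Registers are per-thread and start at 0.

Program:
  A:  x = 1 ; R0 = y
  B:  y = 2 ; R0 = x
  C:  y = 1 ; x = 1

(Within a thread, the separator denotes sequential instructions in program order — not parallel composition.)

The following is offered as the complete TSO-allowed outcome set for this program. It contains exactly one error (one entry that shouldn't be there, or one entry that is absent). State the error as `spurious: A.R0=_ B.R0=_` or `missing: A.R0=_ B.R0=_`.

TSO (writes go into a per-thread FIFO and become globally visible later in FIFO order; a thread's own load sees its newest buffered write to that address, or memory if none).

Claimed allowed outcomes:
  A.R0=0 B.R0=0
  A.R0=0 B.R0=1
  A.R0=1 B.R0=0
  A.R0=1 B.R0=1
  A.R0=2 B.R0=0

missing: A.R0=2 B.R0=1

outcome vector order: (A.R0,B.R0)
[TSO] allowed = {(0,0), (0,1), (1,0), (1,1), (2,0), (2,1)}
TSO∖claimed = {(2,1)}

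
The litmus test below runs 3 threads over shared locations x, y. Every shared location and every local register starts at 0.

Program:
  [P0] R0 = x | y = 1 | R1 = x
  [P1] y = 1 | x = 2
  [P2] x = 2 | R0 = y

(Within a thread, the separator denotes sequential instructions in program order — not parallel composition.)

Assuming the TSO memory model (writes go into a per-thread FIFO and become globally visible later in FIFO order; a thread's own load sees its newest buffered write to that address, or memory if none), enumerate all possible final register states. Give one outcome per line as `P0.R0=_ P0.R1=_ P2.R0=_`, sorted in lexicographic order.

outcome vector order: (P0.R0,P0.R1,P2.R0)
|TSO outcomes| = 6

P0.R0=0 P0.R1=0 P2.R0=0
P0.R0=0 P0.R1=0 P2.R0=1
P0.R0=0 P0.R1=2 P2.R0=0
P0.R0=0 P0.R1=2 P2.R0=1
P0.R0=2 P0.R1=2 P2.R0=0
P0.R0=2 P0.R1=2 P2.R0=1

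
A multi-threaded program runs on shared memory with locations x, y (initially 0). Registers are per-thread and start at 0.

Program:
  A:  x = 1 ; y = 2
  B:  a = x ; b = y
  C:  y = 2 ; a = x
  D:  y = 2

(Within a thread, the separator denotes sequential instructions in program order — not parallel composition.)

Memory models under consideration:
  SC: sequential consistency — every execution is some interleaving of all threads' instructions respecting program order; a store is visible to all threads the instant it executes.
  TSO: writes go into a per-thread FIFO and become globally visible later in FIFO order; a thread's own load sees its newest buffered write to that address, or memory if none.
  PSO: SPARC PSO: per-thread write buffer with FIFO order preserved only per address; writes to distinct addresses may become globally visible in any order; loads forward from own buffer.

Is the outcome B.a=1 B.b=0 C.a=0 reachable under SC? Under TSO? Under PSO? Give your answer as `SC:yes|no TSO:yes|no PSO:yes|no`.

outcome vector order: (B.a,B.b,C.a)
SC (7): <0 0 0>, <0 0 1>, <0 2 0>, <0 2 1>, <1 0 1>, <1 2 0>, <1 2 1>
TSO (8): <0 0 0>, <0 0 1>, <0 2 0>, <0 2 1>, <1 0 0>, <1 0 1>, <1 2 0>, <1 2 1>
PSO (8): <0 0 0>, <0 0 1>, <0 2 0>, <0 2 1>, <1 0 0>, <1 0 1>, <1 2 0>, <1 2 1>
target <1 0 0> ∈ {TSO,PSO}

SC:no TSO:yes PSO:yes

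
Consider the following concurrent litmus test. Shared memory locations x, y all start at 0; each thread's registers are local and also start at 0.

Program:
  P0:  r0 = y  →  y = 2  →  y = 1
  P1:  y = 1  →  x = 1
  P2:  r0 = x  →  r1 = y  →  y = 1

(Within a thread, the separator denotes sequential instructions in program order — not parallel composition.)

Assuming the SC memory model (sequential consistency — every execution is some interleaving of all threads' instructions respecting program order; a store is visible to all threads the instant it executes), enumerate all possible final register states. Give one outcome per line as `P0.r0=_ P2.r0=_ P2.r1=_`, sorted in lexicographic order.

outcome vector order: (P0.r0,P2.r0,P2.r1)
|SC outcomes| = 10

P0.r0=0 P2.r0=0 P2.r1=0
P0.r0=0 P2.r0=0 P2.r1=1
P0.r0=0 P2.r0=0 P2.r1=2
P0.r0=0 P2.r0=1 P2.r1=1
P0.r0=0 P2.r0=1 P2.r1=2
P0.r0=1 P2.r0=0 P2.r1=0
P0.r0=1 P2.r0=0 P2.r1=1
P0.r0=1 P2.r0=0 P2.r1=2
P0.r0=1 P2.r0=1 P2.r1=1
P0.r0=1 P2.r0=1 P2.r1=2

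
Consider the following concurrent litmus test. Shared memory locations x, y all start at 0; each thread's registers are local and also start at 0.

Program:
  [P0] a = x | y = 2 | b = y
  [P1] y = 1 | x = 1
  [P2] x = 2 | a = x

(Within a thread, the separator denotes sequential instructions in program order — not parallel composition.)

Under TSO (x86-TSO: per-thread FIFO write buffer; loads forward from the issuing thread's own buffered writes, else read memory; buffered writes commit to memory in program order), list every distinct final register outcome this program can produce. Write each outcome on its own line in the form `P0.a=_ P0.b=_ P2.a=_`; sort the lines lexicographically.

P0.a=0 P0.b=1 P2.a=1
P0.a=0 P0.b=1 P2.a=2
P0.a=0 P0.b=2 P2.a=1
P0.a=0 P0.b=2 P2.a=2
P0.a=1 P0.b=2 P2.a=1
P0.a=1 P0.b=2 P2.a=2
P0.a=2 P0.b=1 P2.a=1
P0.a=2 P0.b=1 P2.a=2
P0.a=2 P0.b=2 P2.a=1
P0.a=2 P0.b=2 P2.a=2

outcome vector order: (P0.a,P0.b,P2.a)
|TSO outcomes| = 10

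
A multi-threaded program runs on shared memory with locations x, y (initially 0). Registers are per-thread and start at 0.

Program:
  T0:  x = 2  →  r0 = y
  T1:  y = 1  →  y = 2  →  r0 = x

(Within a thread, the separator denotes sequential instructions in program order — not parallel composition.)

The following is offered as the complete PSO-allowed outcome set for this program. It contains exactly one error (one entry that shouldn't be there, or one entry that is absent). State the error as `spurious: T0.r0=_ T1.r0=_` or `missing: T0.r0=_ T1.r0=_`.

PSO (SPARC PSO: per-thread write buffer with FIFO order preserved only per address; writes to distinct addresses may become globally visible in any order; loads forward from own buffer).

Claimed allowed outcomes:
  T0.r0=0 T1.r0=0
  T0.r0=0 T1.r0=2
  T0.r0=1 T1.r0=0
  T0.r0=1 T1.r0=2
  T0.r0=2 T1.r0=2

outcome vector order: (T0.r0,T1.r0)
under PSO → <0 0> <0 2> <1 0> <1 2> <2 0> <2 2>
PSO∖claimed = {<2 0>}

missing: T0.r0=2 T1.r0=0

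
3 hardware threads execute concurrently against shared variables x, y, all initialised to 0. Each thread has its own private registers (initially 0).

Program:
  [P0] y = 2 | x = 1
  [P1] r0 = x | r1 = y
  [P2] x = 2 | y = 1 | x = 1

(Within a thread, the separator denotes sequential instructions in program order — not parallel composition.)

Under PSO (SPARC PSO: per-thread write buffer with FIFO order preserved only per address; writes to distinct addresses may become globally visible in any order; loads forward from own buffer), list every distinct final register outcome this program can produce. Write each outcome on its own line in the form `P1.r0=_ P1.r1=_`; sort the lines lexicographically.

P1.r0=0 P1.r1=0
P1.r0=0 P1.r1=1
P1.r0=0 P1.r1=2
P1.r0=1 P1.r1=0
P1.r0=1 P1.r1=1
P1.r0=1 P1.r1=2
P1.r0=2 P1.r1=0
P1.r0=2 P1.r1=1
P1.r0=2 P1.r1=2

outcome vector order: (P1.r0,P1.r1)
|PSO outcomes| = 9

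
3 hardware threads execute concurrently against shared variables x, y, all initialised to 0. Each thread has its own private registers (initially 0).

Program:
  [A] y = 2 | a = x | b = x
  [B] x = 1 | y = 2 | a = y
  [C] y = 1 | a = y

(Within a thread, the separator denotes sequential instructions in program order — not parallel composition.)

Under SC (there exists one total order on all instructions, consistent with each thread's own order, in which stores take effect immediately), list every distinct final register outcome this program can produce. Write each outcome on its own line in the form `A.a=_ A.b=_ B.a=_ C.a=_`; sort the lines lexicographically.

A.a=0 A.b=0 B.a=1 C.a=1
A.a=0 A.b=0 B.a=2 C.a=1
A.a=0 A.b=0 B.a=2 C.a=2
A.a=0 A.b=1 B.a=1 C.a=1
A.a=0 A.b=1 B.a=2 C.a=1
A.a=0 A.b=1 B.a=2 C.a=2
A.a=1 A.b=1 B.a=1 C.a=1
A.a=1 A.b=1 B.a=1 C.a=2
A.a=1 A.b=1 B.a=2 C.a=1
A.a=1 A.b=1 B.a=2 C.a=2

outcome vector order: (A.a,A.b,B.a,C.a)
|SC outcomes| = 10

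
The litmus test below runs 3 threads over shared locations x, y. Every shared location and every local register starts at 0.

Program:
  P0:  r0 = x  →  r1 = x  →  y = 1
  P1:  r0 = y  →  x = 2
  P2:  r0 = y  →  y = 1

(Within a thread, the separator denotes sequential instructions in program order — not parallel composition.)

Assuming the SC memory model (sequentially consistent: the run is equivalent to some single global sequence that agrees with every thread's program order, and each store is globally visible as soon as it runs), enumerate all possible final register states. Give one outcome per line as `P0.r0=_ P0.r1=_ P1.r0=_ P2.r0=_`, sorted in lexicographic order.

outcome vector order: (P0.r0,P0.r1,P1.r0,P2.r0)
|SC outcomes| = 10

P0.r0=0 P0.r1=0 P1.r0=0 P2.r0=0
P0.r0=0 P0.r1=0 P1.r0=0 P2.r0=1
P0.r0=0 P0.r1=0 P1.r0=1 P2.r0=0
P0.r0=0 P0.r1=0 P1.r0=1 P2.r0=1
P0.r0=0 P0.r1=2 P1.r0=0 P2.r0=0
P0.r0=0 P0.r1=2 P1.r0=0 P2.r0=1
P0.r0=0 P0.r1=2 P1.r0=1 P2.r0=0
P0.r0=2 P0.r1=2 P1.r0=0 P2.r0=0
P0.r0=2 P0.r1=2 P1.r0=0 P2.r0=1
P0.r0=2 P0.r1=2 P1.r0=1 P2.r0=0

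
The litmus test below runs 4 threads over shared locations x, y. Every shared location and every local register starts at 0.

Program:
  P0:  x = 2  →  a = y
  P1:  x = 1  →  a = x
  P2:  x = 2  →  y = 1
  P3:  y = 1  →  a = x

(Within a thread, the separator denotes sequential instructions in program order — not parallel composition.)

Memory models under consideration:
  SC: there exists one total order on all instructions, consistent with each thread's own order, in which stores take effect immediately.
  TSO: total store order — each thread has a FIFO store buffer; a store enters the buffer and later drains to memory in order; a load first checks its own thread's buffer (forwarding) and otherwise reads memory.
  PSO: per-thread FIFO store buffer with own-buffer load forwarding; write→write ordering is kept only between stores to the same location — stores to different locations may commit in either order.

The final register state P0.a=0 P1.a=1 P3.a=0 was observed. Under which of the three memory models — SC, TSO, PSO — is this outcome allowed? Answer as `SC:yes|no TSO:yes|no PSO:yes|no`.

outcome vector order: (P0.a,P1.a,P3.a)
SC: 10 outcomes — {0/1/1; 0/1/2; 0/2/1; 0/2/2; 1/1/0; 1/1/1; 1/1/2; 1/2/0; 1/2/1; 1/2/2}
TSO: 12 outcomes — {0/1/0; 0/1/1; 0/1/2; 0/2/0; 0/2/1; 0/2/2; 1/1/0; 1/1/1; 1/1/2; 1/2/0; 1/2/1; 1/2/2}
PSO: 12 outcomes — {0/1/0; 0/1/1; 0/1/2; 0/2/0; 0/2/1; 0/2/2; 1/1/0; 1/1/1; 1/1/2; 1/2/0; 1/2/1; 1/2/2}
target 0/1/0 ∈ {TSO,PSO}

SC:no TSO:yes PSO:yes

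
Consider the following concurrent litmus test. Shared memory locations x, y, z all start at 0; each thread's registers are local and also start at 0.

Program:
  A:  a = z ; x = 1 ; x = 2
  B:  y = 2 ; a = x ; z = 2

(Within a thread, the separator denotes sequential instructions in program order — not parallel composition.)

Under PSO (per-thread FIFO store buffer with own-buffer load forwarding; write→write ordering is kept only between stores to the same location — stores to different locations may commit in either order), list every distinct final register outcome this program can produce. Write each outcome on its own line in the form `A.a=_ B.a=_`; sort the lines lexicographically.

A.a=0 B.a=0
A.a=0 B.a=1
A.a=0 B.a=2
A.a=2 B.a=0

outcome vector order: (A.a,B.a)
|PSO outcomes| = 4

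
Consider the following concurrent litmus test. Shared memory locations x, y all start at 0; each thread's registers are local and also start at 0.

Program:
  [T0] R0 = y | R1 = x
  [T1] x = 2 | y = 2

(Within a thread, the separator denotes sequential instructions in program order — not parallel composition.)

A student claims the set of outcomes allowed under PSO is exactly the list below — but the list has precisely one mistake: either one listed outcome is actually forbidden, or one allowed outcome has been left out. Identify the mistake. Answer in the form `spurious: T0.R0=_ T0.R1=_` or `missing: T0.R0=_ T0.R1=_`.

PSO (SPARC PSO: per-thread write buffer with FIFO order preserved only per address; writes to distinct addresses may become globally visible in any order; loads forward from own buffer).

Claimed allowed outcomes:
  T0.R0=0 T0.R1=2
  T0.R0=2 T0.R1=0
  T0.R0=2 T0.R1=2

outcome vector order: (T0.R0,T0.R1)
under PSO → <0 0>; <0 2>; <2 0>; <2 2>
PSO∖claimed = {<0 0>}

missing: T0.R0=0 T0.R1=0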